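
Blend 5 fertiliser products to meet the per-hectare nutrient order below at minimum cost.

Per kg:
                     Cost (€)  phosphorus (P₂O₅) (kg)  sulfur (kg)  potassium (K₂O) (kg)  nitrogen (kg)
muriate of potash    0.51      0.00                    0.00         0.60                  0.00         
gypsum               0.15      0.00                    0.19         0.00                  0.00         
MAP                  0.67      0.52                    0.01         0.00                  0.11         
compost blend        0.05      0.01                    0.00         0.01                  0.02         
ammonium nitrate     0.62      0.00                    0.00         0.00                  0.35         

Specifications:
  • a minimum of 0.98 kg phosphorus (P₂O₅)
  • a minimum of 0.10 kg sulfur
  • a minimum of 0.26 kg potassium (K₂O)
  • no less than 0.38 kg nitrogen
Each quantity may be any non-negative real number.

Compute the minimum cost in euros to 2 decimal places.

€1.83

Set it up as a linear program. Let x1 = kg of muriate of potash, x2 = kg of gypsum, x3 = kg of MAP, x4 = kg of compost blend, x5 = kg of ammonium nitrate.
Minimise 0.51x1 + 0.15x2 + 0.67x3 + 0.05x4 + 0.62x5 with:
  0.52x3 + 0.01x4 ≥ 0.98   (phosphorus (P₂O₅))
  0.19x2 + 0.01x3 ≥ 0.1   (sulfur)
  0.6x1 + 0.01x4 ≥ 0.26   (potassium (K₂O))
  0.11x3 + 0.02x4 + 0.35x5 ≥ 0.38   (nitrogen)
  x1, x2, x3, x4, x5 ≥ 0.
The minimum-cost mix takes nothing from ammonium nitrate — only muriate of potash, gypsum, MAP, compost blend. There the phosphorus (P₂O₅), sulfur, potassium (K₂O), nitrogen constraints are tight.
That vertex is x1 = 0.2724, x2 = 0.4369, x3 = 1.699, x4 = 9.656.
Objective = 0.51·0.2724 + 0.15·0.4369 + 0.67·1.699 + 0.05·9.656 = 1.8256.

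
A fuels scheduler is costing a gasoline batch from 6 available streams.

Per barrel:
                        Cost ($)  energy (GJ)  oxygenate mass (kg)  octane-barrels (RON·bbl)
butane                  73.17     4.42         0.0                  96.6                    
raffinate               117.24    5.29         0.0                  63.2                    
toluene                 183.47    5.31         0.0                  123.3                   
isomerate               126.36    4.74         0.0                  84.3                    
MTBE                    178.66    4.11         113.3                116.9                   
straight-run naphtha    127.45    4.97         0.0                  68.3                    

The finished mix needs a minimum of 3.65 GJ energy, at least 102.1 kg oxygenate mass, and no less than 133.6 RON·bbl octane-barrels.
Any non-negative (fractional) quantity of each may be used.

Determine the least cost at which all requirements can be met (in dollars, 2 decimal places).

Set it up as a linear program. Let x1 = barrels of butane, x2 = barrels of raffinate, x3 = barrels of toluene, x4 = barrels of isomerate, x5 = barrels of MTBE, x6 = barrels of straight-run naphtha.
Minimise 73.17x1 + 117.24x2 + 183.47x3 + 126.36x4 + 178.66x5 + 127.45x6 subject to:
  4.42x1 + 5.29x2 + 5.31x3 + 4.74x4 + 4.11x5 + 4.97x6 ≥ 3.65   (energy)
  113.3x5 ≥ 102.1   (oxygenate mass)
  96.6x1 + 63.2x2 + 123.3x3 + 84.3x4 + 116.9x5 + 68.3x6 ≥ 133.6   (octane-barrels)
  x1, x2, x3, x4, x5, x6 ≥ 0.
The minimum-cost mix takes nothing from raffinate, toluene, isomerate, straight-run naphtha — only butane, MTBE. Binding constraints: oxygenate mass and octane-barrels.
Optimal quantities: butane = 0.2925 barrels, MTBE = 0.90115 barrels.
Hence cost = 73.17·0.2925 + 178.66·0.90115 = $182.4017.

$182.40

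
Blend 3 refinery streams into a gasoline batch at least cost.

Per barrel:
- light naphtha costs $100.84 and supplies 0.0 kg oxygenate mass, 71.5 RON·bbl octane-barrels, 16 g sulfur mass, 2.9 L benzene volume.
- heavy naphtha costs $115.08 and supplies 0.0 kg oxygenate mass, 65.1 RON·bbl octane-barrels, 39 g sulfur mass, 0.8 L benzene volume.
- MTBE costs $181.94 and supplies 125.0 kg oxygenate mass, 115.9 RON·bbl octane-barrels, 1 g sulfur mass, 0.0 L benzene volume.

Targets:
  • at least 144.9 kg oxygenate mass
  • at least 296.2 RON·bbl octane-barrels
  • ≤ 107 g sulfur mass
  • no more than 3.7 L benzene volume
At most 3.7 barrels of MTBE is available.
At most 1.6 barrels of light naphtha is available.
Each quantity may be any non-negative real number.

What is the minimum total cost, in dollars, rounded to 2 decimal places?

Set it up as a linear program. Let x1 = barrels of light naphtha, x2 = barrels of heavy naphtha, x3 = barrels of MTBE.
Minimize 100.84x1 + 115.08x2 + 181.94x3 with:
  125x3 ≥ 144.9   (oxygenate mass)
  71.5x1 + 65.1x2 + 115.9x3 ≥ 296.2   (octane-barrels)
  16x1 + 39x2 + 1x3 ≤ 107   (sulfur mass)
  2.9x1 + 0.8x2 ≤ 3.7   (benzene volume)
  x3 ≤ 3.7
  x1 ≤ 1.6
  x1, x2, x3 ≥ 0.
At the optimum only light naphtha, MTBE are positive (heavy naphtha = 0). There the octane-barrels and benzene volume constraints are tight.
Optimal quantities: light naphtha = 1.27586 barrels, MTBE = 1.76856 barrels.
Total cost: 100.84·1.27586 + 181.94·1.76856 = 450.4295.

$450.43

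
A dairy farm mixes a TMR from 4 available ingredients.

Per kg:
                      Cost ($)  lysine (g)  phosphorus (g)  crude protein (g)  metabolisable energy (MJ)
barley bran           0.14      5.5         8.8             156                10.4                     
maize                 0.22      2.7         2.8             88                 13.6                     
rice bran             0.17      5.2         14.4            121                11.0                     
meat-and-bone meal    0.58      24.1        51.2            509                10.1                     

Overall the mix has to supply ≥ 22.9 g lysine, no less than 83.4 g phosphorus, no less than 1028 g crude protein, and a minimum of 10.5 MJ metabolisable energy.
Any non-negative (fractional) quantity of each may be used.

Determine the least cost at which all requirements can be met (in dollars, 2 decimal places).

$1.06

Let x1 = kg of barley bran, x2 = kg of maize, x3 = kg of rice bran, x4 = kg of meat-and-bone meal.
Minimise 0.14x1 + 0.22x2 + 0.17x3 + 0.58x4 subject to:
  5.5x1 + 2.7x2 + 5.2x3 + 24.1x4 ≥ 22.9   (lysine)
  8.8x1 + 2.8x2 + 14.4x3 + 51.2x4 ≥ 83.4   (phosphorus)
  156x1 + 88x2 + 121x3 + 509x4 ≥ 1028   (crude protein)
  10.4x1 + 13.6x2 + 11x3 + 10.1x4 ≥ 10.5   (metabolisable energy)
  x1, x2, x3, x4 ≥ 0.
The cheapest feasible vertex uses only barley bran, meat-and-bone meal; maize, rice bran are not used. There the phosphorus and crude protein constraints are tight.
Optimal quantities: barley bran = 2.903 kg, meat-and-bone meal = 1.13 kg.
Total cost: 0.14·2.903 + 0.58·1.13 = 1.0618.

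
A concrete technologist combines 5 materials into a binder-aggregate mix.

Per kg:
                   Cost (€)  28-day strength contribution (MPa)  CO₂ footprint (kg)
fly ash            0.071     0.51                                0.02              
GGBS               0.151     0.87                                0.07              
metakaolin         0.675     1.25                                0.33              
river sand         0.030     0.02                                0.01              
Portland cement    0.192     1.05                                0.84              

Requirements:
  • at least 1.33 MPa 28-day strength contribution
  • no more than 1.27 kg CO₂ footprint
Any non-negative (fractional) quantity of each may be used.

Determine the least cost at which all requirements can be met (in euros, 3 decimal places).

Set it up as a linear program. Let x1 = kg of fly ash, x2 = kg of GGBS, x3 = kg of metakaolin, x4 = kg of river sand, x5 = kg of Portland cement.
min 0.071x1 + 0.151x2 + 0.675x3 + 0.03x4 + 0.192x5 with:
  0.51x1 + 0.87x2 + 1.25x3 + 0.02x4 + 1.05x5 ≥ 1.33   (28-day strength contribution)
  0.02x1 + 0.07x2 + 0.33x3 + 0.01x4 + 0.84x5 ≤ 1.27   (CO₂ footprint)
  x1, x2, x3, x4, x5 ≥ 0.
The optimal basis is {fly ash}; GGBS, metakaolin, river sand, Portland cement drop out. The 28-day strength contribution requirement is met with equality.
Solving gives x1 = 2.608.
Cost = 0.071·2.608 = 0.18517.

€0.185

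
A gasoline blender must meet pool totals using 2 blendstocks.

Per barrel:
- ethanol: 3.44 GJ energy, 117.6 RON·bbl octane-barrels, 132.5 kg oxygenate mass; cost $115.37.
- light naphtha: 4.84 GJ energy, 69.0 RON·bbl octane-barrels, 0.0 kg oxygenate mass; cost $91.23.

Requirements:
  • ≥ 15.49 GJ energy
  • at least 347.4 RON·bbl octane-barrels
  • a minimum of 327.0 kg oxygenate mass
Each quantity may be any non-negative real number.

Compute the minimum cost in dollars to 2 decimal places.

This is a linear program. Let x1 = barrels of ethanol, x2 = barrels of light naphtha.
Minimize 115.37x1 + 91.23x2 subject to:
  3.44x1 + 4.84x2 ≥ 15.49   (energy)
  117.6x1 + 69x2 ≥ 347.4   (octane-barrels)
  132.5x1 ≥ 327   (oxygenate mass)
  x1, x2 ≥ 0.
Both inputs are positive at the optimum. There the energy and oxygenate mass constraints are tight.
Solving gives x1 = 2.4679, x2 = 1.4464.
Hence cost = 115.37·2.4679 + 91.23·1.4464 = $416.6767.

$416.68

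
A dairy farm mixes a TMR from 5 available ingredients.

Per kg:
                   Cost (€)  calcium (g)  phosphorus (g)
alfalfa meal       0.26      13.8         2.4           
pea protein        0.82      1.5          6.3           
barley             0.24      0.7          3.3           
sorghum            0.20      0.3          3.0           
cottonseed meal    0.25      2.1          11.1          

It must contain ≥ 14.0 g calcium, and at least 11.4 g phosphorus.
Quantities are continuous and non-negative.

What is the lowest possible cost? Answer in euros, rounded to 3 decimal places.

This is a linear program. Let x1 = kg of alfalfa meal, x2 = kg of pea protein, x3 = kg of barley, x4 = kg of sorghum, x5 = kg of cottonseed meal.
Minimise 0.26x1 + 0.82x2 + 0.24x3 + 0.2x4 + 0.25x5 with:
  13.8x1 + 1.5x2 + 0.7x3 + 0.3x4 + 2.1x5 ≥ 14   (calcium)
  2.4x1 + 6.3x2 + 3.3x3 + 3x4 + 11.1x5 ≥ 11.4   (phosphorus)
  x1, x2, x3, x4, x5 ≥ 0.
The optimal basis is {alfalfa meal, cottonseed meal}; pea protein, barley, sorghum drop out. Binding constraints: calcium and phosphorus.
Optimal quantities: alfalfa meal = 0.8874 kg, cottonseed meal = 0.8352 kg.
Objective = 0.26·0.8874 + 0.25·0.8352 = 0.43952.

€0.440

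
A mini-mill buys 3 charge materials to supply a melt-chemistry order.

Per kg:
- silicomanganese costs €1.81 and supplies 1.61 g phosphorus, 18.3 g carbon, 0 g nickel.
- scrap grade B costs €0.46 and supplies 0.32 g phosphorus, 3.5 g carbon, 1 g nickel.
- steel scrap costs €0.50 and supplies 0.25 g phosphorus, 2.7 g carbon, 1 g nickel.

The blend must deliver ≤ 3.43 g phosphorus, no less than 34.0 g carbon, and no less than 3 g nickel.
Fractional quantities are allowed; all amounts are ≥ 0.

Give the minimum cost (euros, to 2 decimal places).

€3.70

Treat it as an LP. Let x1 = kg of silicomanganese, x2 = kg of scrap grade B, x3 = kg of steel scrap.
min 1.81x1 + 0.46x2 + 0.5x3 subject to:
  1.61x1 + 0.32x2 + 0.25x3 ≤ 3.43   (phosphorus)
  18.3x1 + 3.5x2 + 2.7x3 ≥ 34   (carbon)
  1x2 + 1x3 ≥ 3   (nickel)
  x1, x2, x3 ≥ 0.
The cheapest feasible vertex uses only silicomanganese, scrap grade B; steel scrap is not used. The carbon and nickel requirements are met with equality.
So silicomanganese = 1.284 kg, scrap grade B = 3 kg.
Total cost: 1.81·1.284 + 0.46·3 = 3.7040.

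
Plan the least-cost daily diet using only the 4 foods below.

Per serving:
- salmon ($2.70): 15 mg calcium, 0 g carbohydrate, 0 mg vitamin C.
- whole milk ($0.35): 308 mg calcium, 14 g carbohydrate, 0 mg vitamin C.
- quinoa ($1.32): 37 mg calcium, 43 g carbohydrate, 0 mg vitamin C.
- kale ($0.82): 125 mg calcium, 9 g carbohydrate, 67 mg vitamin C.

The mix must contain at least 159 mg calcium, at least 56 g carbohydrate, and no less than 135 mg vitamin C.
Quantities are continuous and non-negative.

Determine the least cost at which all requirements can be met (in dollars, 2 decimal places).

$2.60

This is a linear program. Let x1 = servings of salmon, x2 = servings of whole milk, x3 = servings of quinoa, x4 = servings of kale.
min 2.7x1 + 0.35x2 + 1.32x3 + 0.82x4 subject to:
  15x1 + 308x2 + 37x3 + 125x4 ≥ 159   (calcium)
  14x2 + 43x3 + 9x4 ≥ 56   (carbohydrate)
  67x4 ≥ 135   (vitamin C)
  x1, x2, x3, x4 ≥ 0.
The optimal basis is {whole milk, kale}; salmon, quinoa drop out. The carbohydrate and vitamin C requirements are met with equality.
Solving gives x2 = 2.705, x4 = 2.015.
Cost = 0.35·2.705 + 0.82·2.015 = 2.5991.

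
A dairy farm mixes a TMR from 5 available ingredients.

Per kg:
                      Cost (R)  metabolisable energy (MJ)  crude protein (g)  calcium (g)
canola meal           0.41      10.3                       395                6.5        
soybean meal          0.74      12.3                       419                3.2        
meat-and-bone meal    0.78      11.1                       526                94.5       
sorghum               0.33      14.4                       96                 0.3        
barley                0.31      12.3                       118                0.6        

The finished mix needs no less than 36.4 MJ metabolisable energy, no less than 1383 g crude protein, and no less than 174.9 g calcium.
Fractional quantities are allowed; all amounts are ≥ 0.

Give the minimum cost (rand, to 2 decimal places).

R1.95

Let x1 = kg of canola meal, x2 = kg of soybean meal, x3 = kg of meat-and-bone meal, x4 = kg of sorghum, x5 = kg of barley.
min 0.41x1 + 0.74x2 + 0.78x3 + 0.33x4 + 0.31x5 subject to:
  10.3x1 + 12.3x2 + 11.1x3 + 14.4x4 + 12.3x5 ≥ 36.4   (metabolisable energy)
  395x1 + 419x2 + 526x3 + 96x4 + 118x5 ≥ 1383   (crude protein)
  6.5x1 + 3.2x2 + 94.5x3 + 0.3x4 + 0.6x5 ≥ 174.9   (calcium)
  x1, x2, x3, x4, x5 ≥ 0.
The cheapest feasible vertex uses only canola meal, meat-and-bone meal, sorghum; soybean meal, barley are not used. Binding constraints: metabolisable energy, crude protein, calcium.
Optimal quantities: canola meal = 1.031 kg, meat-and-bone meal = 1.779 kg, sorghum = 0.4194 kg.
Total cost: 0.41·1.031 + 0.78·1.779 + 0.33·0.4194 = 1.9487.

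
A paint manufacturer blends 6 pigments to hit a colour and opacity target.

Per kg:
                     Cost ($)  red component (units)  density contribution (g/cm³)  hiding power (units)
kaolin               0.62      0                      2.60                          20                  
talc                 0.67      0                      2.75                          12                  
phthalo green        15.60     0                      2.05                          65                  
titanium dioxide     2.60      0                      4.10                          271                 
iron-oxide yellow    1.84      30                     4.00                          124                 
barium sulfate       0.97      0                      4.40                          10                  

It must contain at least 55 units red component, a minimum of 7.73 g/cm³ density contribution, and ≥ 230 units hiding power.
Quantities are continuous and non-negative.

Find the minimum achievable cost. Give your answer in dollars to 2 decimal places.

This is a linear program. Let x1 = kg of kaolin, x2 = kg of talc, x3 = kg of phthalo green, x4 = kg of titanium dioxide, x5 = kg of iron-oxide yellow, x6 = kg of barium sulfate.
Minimise 0.62x1 + 0.67x2 + 15.6x3 + 2.6x4 + 1.84x5 + 0.97x6 s.t.:
  30x5 ≥ 55   (red component)
  2.6x1 + 2.75x2 + 2.05x3 + 4.1x4 + 4x5 + 4.4x6 ≥ 7.73   (density contribution)
  20x1 + 12x2 + 65x3 + 271x4 + 124x5 + 10x6 ≥ 230   (hiding power)
  x1, x2, x3, x4, x5, x6 ≥ 0.
The cheapest feasible vertex uses only kaolin, iron-oxide yellow, barium sulfate; talc, phthalo green, titanium dioxide are not used. The red component, density contribution, hiding power requirements are met with equality.
Solving gives x1 = 0.1253, x5 = 1.833, x6 = 0.01613.
Cost = 0.62·0.1253 + 1.84·1.833 + 0.97·0.01613 = 3.4661.

$3.47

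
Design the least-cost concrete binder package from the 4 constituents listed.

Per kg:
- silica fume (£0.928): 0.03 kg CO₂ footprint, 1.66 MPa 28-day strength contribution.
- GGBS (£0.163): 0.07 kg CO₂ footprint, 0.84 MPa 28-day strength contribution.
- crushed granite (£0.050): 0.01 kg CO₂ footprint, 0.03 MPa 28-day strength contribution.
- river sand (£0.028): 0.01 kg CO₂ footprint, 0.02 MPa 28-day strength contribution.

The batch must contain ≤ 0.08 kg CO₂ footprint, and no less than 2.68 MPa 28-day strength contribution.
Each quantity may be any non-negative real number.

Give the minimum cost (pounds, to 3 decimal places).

£1.322

Let x1 = kg of silica fume, x2 = kg of GGBS, x3 = kg of crushed granite, x4 = kg of river sand.
Minimise 0.928x1 + 0.163x2 + 0.05x3 + 0.028x4 subject to:
  0.03x1 + 0.07x2 + 0.01x3 + 0.01x4 ≤ 0.08   (CO₂ footprint)
  1.66x1 + 0.84x2 + 0.03x3 + 0.02x4 ≥ 2.68   (28-day strength contribution)
  x1, x2, x3, x4 ≥ 0.
At the optimum only silica fume, GGBS are positive (crushed granite, river sand = 0). The CO₂ footprint and 28-day strength contribution requirements are met with equality.
So silica fume = 1.323 kg, GGBS = 0.5758 kg.
Objective = 0.928·1.323 + 0.163·0.5758 = 1.32160.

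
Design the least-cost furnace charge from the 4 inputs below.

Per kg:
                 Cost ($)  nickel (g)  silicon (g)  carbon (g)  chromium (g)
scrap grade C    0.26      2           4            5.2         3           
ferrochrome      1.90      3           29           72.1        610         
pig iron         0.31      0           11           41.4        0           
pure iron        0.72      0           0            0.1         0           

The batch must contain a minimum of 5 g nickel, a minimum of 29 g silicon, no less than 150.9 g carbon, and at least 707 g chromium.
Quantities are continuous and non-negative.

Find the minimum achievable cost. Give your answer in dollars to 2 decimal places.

$2.87

Treat it as an LP. Let x1 = kg of scrap grade C, x2 = kg of ferrochrome, x3 = kg of pig iron, x4 = kg of pure iron.
Minimise 0.26x1 + 1.9x2 + 0.31x3 + 0.72x4 with:
  2x1 + 3x2 ≥ 5   (nickel)
  4x1 + 29x2 + 11x3 ≥ 29   (silicon)
  5.2x1 + 72.1x2 + 41.4x3 + 0.1x4 ≥ 150.9   (carbon)
  3x1 + 610x2 ≥ 707   (chromium)
  x1, x2, x3, x4 ≥ 0.
The optimal basis is {scrap grade C, ferrochrome, pig iron}; pure iron drops out. Binding constraints: nickel, carbon, chromium.
So scrap grade C = 0.7671 kg, ferrochrome = 1.155 kg, pig iron = 1.537 kg.
Objective = 0.26·0.7671 + 1.9·1.155 + 0.31·1.537 = 2.8704.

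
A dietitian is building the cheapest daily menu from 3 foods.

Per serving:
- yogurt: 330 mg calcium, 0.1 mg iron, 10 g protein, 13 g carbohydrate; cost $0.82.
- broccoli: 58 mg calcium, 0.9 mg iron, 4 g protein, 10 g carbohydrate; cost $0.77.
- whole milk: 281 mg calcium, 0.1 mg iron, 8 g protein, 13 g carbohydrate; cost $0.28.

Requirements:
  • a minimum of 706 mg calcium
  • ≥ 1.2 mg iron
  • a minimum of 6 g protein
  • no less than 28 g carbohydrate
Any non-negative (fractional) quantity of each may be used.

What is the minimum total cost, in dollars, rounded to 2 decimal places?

$1.47

Let x1 = servings of yogurt, x2 = servings of broccoli, x3 = servings of whole milk.
min 0.82x1 + 0.77x2 + 0.28x3 s.t.:
  330x1 + 58x2 + 281x3 ≥ 706   (calcium)
  0.1x1 + 0.9x2 + 0.1x3 ≥ 1.2   (iron)
  10x1 + 4x2 + 8x3 ≥ 6   (protein)
  13x1 + 10x2 + 13x3 ≥ 28   (carbohydrate)
  x1, x2, x3 ≥ 0.
At the optimum only broccoli, whole milk are positive (yogurt = 0). The calcium and iron requirements are met with equality.
Optimal quantities: broccoli = 1.079 servings, whole milk = 2.29 servings.
Cost = 0.77·1.079 + 0.28·2.29 = 1.4720.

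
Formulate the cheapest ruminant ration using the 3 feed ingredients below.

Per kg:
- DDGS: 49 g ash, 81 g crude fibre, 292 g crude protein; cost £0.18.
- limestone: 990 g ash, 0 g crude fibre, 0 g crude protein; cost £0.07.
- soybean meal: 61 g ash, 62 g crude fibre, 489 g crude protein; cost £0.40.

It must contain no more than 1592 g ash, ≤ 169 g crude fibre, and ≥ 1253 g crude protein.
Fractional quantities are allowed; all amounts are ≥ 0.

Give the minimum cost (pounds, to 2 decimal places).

This is a linear program. Let x1 = kg of DDGS, x2 = kg of limestone, x3 = kg of soybean meal.
Minimise 0.18x1 + 0.07x2 + 0.4x3 subject to:
  49x1 + 990x2 + 61x3 ≤ 1592   (ash)
  81x1 + 62x3 ≤ 169   (crude fibre)
  292x1 + 489x3 ≥ 1253   (crude protein)
  x1, x2, x3 ≥ 0.
The minimum-cost mix takes nothing from limestone — only DDGS, soybean meal. There the crude fibre and crude protein constraints are tight.
Solving gives x1 = 0.2304, x3 = 2.425.
Hence cost = 0.18·0.2304 + 0.4·2.425 = £1.0115.

£1.01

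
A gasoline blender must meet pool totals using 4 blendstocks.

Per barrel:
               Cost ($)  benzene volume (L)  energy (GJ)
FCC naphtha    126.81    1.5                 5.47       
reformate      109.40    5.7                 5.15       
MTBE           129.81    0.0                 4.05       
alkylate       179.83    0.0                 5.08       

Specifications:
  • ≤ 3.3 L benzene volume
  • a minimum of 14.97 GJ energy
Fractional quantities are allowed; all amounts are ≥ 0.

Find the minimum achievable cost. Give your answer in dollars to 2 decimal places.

This is a linear program. Let x1 = barrels of FCC naphtha, x2 = barrels of reformate, x3 = barrels of MTBE, x4 = barrels of alkylate.
Minimise 126.81x1 + 109.4x2 + 129.81x3 + 179.83x4 subject to:
  1.5x1 + 5.7x2 ≤ 3.3   (benzene volume)
  5.47x1 + 5.15x2 + 4.05x3 + 5.08x4 ≥ 14.97   (energy)
  x1, x2, x3, x4 ≥ 0.
The optimal basis is {FCC naphtha, MTBE}; reformate, alkylate drop out. Binding constraints: benzene volume and energy.
Solving gives x1 = 2.2, x3 = 0.72494.
Objective = 126.81·2.2 + 129.81·0.72494 = 373.0865.

$373.09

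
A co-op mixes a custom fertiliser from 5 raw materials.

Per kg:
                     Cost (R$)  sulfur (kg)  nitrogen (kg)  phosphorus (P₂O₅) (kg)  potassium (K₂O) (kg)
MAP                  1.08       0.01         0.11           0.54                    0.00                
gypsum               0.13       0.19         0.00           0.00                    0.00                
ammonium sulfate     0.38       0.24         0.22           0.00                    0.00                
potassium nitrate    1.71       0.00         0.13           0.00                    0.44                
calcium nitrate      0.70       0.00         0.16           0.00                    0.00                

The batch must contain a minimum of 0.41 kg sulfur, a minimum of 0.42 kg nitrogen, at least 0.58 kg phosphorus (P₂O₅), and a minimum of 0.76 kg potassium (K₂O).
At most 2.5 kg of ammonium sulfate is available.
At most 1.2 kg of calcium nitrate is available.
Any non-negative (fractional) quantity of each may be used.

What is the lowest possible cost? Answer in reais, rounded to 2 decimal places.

R$4.46

Let x1 = kg of MAP, x2 = kg of gypsum, x3 = kg of ammonium sulfate, x4 = kg of potassium nitrate, x5 = kg of calcium nitrate.
Minimize 1.08x1 + 0.13x2 + 0.38x3 + 1.71x4 + 0.7x5 s.t.:
  0.01x1 + 0.19x2 + 0.24x3 ≥ 0.41   (sulfur)
  0.11x1 + 0.22x3 + 0.13x4 + 0.16x5 ≥ 0.42   (nitrogen)
  0.54x1 ≥ 0.58   (phosphorus (P₂O₅))
  0.44x4 ≥ 0.76   (potassium (K₂O))
  x3 ≤ 2.5
  x5 ≤ 1.2
  x1, x2, x3, x4, x5 ≥ 0.
The minimum-cost mix takes nothing from calcium nitrate — only MAP, gypsum, ammonium sulfate, potassium nitrate. Binding constraints: sulfur, nitrogen, phosphorus (P₂O₅), potassium (K₂O).
Solving gives x1 = 1.074, x2 = 1.658, x3 = 0.3514, x4 = 1.727.
Cost = 1.08·1.074 + 0.13·1.658 + 0.38·0.3514 + 1.71·1.727 = 4.4622.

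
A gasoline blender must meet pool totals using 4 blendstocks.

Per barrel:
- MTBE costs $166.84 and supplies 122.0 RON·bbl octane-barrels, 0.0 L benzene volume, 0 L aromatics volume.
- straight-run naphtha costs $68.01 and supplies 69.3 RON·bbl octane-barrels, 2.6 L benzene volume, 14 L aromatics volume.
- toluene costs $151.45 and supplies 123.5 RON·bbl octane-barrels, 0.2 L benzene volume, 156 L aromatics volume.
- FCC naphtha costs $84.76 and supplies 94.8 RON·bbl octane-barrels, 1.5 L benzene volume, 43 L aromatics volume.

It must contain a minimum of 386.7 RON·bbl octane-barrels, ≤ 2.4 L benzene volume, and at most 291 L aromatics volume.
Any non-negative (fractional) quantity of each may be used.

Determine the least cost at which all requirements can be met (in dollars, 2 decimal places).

Set it up as a linear program. Let x1 = barrels of MTBE, x2 = barrels of straight-run naphtha, x3 = barrels of toluene, x4 = barrels of FCC naphtha.
Minimize 166.84x1 + 68.01x2 + 151.45x3 + 84.76x4 s.t.:
  122x1 + 69.3x2 + 123.5x3 + 94.8x4 ≥ 386.7   (octane-barrels)
  2.6x2 + 0.2x3 + 1.5x4 ≤ 2.4   (benzene volume)
  14x2 + 156x3 + 43x4 ≤ 291   (aromatics volume)
  x1, x2, x3, x4 ≥ 0.
The cheapest feasible vertex uses only MTBE, toluene, FCC naphtha; straight-run naphtha is not used. There the octane-barrels, benzene volume, aromatics volume constraints are tight.
That vertex is x1 = 0.58271, x3 = 1.4787, x4 = 1.4028.
Hence cost = 166.84·0.58271 + 151.45·1.4787 + 84.76·1.4028 = $440.0698.

$440.07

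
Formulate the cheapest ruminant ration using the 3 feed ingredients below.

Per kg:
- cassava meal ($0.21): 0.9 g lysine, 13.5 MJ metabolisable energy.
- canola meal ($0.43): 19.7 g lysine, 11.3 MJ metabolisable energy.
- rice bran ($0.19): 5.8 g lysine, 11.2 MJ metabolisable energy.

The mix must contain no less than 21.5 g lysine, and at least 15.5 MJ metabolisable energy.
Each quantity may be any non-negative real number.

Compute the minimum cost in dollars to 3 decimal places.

Treat it as an LP. Let x1 = kg of cassava meal, x2 = kg of canola meal, x3 = kg of rice bran.
min 0.21x1 + 0.43x2 + 0.19x3 s.t.:
  0.9x1 + 19.7x2 + 5.8x3 ≥ 21.5   (lysine)
  13.5x1 + 11.3x2 + 11.2x3 ≥ 15.5   (metabolisable energy)
  x1, x2, x3 ≥ 0.
The cheapest feasible vertex uses only canola meal, rice bran; cassava meal is not used. There the lysine and metabolisable energy constraints are tight.
So canola meal = 0.9729 kg, rice bran = 0.4023 kg.
Total cost: 0.43·0.9729 + 0.19·0.4023 = 0.49478.

$0.495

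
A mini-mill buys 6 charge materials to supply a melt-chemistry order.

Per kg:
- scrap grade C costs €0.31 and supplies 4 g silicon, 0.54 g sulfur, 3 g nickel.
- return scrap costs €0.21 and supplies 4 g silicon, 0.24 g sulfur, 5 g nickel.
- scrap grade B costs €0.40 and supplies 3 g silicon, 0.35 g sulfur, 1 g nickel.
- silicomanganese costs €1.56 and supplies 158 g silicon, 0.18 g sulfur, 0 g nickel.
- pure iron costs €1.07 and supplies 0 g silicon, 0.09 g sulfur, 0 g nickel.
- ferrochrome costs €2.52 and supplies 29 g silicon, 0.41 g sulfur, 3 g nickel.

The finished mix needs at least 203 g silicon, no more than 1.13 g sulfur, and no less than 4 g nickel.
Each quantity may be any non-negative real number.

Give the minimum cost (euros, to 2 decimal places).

€2.14

Let x1 = kg of scrap grade C, x2 = kg of return scrap, x3 = kg of scrap grade B, x4 = kg of silicomanganese, x5 = kg of pure iron, x6 = kg of ferrochrome.
min 0.31x1 + 0.21x2 + 0.4x3 + 1.56x4 + 1.07x5 + 2.52x6 subject to:
  4x1 + 4x2 + 3x3 + 158x4 + 29x6 ≥ 203   (silicon)
  0.54x1 + 0.24x2 + 0.35x3 + 0.18x4 + 0.09x5 + 0.41x6 ≤ 1.13   (sulfur)
  3x1 + 5x2 + 1x3 + 3x6 ≥ 4   (nickel)
  x1, x2, x3, x4, x5, x6 ≥ 0.
The optimal basis is {return scrap, silicomanganese}; scrap grade C, scrap grade B, pure iron, ferrochrome drop out. There the silicon and nickel constraints are tight.
So return scrap = 0.8 kg, silicomanganese = 1.265 kg.
Objective = 0.21·0.8 + 1.56·1.265 = 2.1414.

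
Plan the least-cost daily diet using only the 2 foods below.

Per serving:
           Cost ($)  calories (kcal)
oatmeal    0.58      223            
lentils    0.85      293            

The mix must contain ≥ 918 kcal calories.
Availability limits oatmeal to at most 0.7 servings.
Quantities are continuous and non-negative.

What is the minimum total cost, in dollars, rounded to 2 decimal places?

Set it up as a linear program. Let x1 = servings of oatmeal, x2 = servings of lentils.
Minimise 0.58x1 + 0.85x2 with:
  223x1 + 293x2 ≥ 918   (calories)
  x1 ≤ 0.7
  x1, x2 ≥ 0.
Both inputs are positive at the optimum. The calories and the oatmeal cap requirements are met with equality.
That vertex is x1 = 0.7, x2 = 2.6.
Hence cost = 0.58·0.7 + 0.85·2.6 = $2.6160.

$2.62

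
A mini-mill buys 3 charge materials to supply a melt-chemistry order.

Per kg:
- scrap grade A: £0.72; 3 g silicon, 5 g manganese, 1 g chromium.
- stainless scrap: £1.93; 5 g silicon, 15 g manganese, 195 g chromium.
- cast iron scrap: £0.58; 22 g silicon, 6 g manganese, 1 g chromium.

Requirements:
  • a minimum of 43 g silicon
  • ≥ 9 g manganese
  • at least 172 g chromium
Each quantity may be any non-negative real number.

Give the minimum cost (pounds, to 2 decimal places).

Let x1 = kg of scrap grade A, x2 = kg of stainless scrap, x3 = kg of cast iron scrap.
min 0.72x1 + 1.93x2 + 0.58x3 with:
  3x1 + 5x2 + 22x3 ≥ 43   (silicon)
  5x1 + 15x2 + 6x3 ≥ 9   (manganese)
  1x1 + 195x2 + 1x3 ≥ 172   (chromium)
  x1, x2, x3 ≥ 0.
The cheapest feasible vertex uses only stainless scrap, cast iron scrap; scrap grade A is not used. Binding constraints: silicon and chromium.
So stainless scrap = 0.873 kg, cast iron scrap = 1.756 kg.
Cost = 1.93·0.873 + 0.58·1.756 = 2.7034.

£2.70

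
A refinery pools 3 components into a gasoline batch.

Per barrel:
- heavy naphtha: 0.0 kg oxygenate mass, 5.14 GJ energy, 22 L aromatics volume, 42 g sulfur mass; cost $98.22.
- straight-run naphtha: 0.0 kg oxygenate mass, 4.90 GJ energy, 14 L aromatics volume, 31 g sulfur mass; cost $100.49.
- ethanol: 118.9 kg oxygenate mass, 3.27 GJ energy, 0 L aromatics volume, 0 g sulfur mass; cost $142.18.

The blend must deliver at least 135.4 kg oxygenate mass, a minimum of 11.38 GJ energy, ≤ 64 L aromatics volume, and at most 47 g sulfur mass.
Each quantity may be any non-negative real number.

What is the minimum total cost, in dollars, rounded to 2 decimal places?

Treat it as an LP. Let x1 = barrels of heavy naphtha, x2 = barrels of straight-run naphtha, x3 = barrels of ethanol.
Minimise 98.22x1 + 100.49x2 + 142.18x3 s.t.:
  118.9x3 ≥ 135.4   (oxygenate mass)
  5.14x1 + 4.9x2 + 3.27x3 ≥ 11.38   (energy)
  22x1 + 14x2 ≤ 64   (aromatics volume)
  42x1 + 31x2 ≤ 47   (sulfur mass)
  x1, x2, x3 ≥ 0.
The minimum-cost mix takes nothing from heavy naphtha — only straight-run naphtha, ethanol. Binding constraints: energy and sulfur mass.
Solving gives x2 = 1.51613, x3 = 1.20825.
Total cost: 100.49·1.51613 + 142.18·1.20825 = 324.1449.

$324.14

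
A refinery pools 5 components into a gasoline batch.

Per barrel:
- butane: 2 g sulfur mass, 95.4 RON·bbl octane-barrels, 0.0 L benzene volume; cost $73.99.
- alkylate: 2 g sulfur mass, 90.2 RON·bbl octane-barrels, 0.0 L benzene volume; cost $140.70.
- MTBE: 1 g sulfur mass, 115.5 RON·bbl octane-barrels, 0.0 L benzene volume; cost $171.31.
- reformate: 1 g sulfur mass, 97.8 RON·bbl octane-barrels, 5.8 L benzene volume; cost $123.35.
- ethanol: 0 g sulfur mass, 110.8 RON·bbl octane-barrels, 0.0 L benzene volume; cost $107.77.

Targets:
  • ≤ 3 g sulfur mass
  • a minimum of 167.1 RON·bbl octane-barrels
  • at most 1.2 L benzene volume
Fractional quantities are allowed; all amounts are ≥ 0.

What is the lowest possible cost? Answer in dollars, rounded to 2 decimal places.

This is a linear program. Let x1 = barrels of butane, x2 = barrels of alkylate, x3 = barrels of MTBE, x4 = barrels of reformate, x5 = barrels of ethanol.
Minimize 73.99x1 + 140.7x2 + 171.31x3 + 123.35x4 + 107.77x5 with:
  2x1 + 2x2 + 1x3 + 1x4 ≤ 3   (sulfur mass)
  95.4x1 + 90.2x2 + 115.5x3 + 97.8x4 + 110.8x5 ≥ 167.1   (octane-barrels)
  5.8x4 ≤ 1.2   (benzene volume)
  x1, x2, x3, x4, x5 ≥ 0.
At the optimum only butane, ethanol are positive (alkylate, MTBE, reformate = 0). The sulfur mass and octane-barrels requirements are met with equality.
Optimal quantities: butane = 1.5 barrels, ethanol = 0.2166 barrels.
Hence cost = 73.99·1.5 + 107.77·0.2166 = $134.3280.

$134.33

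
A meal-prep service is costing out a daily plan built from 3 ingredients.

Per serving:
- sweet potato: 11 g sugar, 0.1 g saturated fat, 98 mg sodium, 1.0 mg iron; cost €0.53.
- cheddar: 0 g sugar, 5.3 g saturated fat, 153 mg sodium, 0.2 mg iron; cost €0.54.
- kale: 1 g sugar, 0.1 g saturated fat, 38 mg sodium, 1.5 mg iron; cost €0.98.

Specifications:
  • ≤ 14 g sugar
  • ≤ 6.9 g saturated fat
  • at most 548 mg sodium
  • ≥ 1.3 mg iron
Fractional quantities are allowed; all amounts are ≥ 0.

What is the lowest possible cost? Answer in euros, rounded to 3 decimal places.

€0.693

Let x1 = servings of sweet potato, x2 = servings of cheddar, x3 = servings of kale.
Minimise 0.53x1 + 0.54x2 + 0.98x3 with:
  11x1 + 1x3 ≤ 14   (sugar)
  0.1x1 + 5.3x2 + 0.1x3 ≤ 6.9   (saturated fat)
  98x1 + 153x2 + 38x3 ≤ 548   (sodium)
  1x1 + 0.2x2 + 1.5x3 ≥ 1.3   (iron)
  x1, x2, x3 ≥ 0.
The optimal basis is {sweet potato, kale}; cheddar drops out. There the sugar and iron constraints are tight.
Solving gives x1 = 1.271, x3 = 0.01935.
Objective = 0.53·1.271 + 0.98·0.01935 = 0.69259.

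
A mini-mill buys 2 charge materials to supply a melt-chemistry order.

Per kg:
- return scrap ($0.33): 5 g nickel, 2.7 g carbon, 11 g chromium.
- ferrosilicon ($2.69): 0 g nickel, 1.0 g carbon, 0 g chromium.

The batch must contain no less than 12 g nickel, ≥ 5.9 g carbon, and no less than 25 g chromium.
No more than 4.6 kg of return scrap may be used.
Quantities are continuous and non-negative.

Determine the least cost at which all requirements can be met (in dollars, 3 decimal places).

This is a linear program. Let x1 = kg of return scrap, x2 = kg of ferrosilicon.
Minimize 0.33x1 + 2.69x2 with:
  5x1 ≥ 12   (nickel)
  2.7x1 + 1x2 ≥ 5.9   (carbon)
  11x1 ≥ 25   (chromium)
  x1 ≤ 4.6
  x1, x2 ≥ 0.
At the optimum only return scrap is positive (ferrosilicon = 0). Binding constraint: nickel.
Solving gives x1 = 2.4.
Cost = 0.33·2.4 = 0.79200.

$0.792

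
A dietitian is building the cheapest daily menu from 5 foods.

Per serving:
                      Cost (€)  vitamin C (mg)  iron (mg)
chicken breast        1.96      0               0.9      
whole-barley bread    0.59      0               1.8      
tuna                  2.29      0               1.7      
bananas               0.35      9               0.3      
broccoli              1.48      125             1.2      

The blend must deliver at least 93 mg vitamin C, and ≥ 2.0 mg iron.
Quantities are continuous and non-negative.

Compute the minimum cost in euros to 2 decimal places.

Treat it as an LP. Let x1 = servings of chicken breast, x2 = servings of whole-barley bread, x3 = servings of tuna, x4 = servings of bananas, x5 = servings of broccoli.
Minimize 1.96x1 + 0.59x2 + 2.29x3 + 0.35x4 + 1.48x5 subject to:
  9x4 + 125x5 ≥ 93   (vitamin C)
  0.9x1 + 1.8x2 + 1.7x3 + 0.3x4 + 1.2x5 ≥ 2   (iron)
  x1, x2, x3, x4, x5 ≥ 0.
The minimum-cost mix takes nothing from chicken breast, tuna, bananas — only whole-barley bread, broccoli. There the vitamin C and iron constraints are tight.
Solving gives x2 = 0.6151, x5 = 0.744.
Cost = 0.59·0.6151 + 1.48·0.744 = 1.4640.

€1.46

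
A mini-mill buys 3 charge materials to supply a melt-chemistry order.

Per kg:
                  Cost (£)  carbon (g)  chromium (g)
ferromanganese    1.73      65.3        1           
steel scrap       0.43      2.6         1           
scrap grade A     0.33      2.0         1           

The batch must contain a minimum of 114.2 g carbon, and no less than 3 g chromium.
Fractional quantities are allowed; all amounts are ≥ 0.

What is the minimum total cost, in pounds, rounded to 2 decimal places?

Let x1 = kg of ferromanganese, x2 = kg of steel scrap, x3 = kg of scrap grade A.
Minimise 1.73x1 + 0.43x2 + 0.33x3 subject to:
  65.3x1 + 2.6x2 + 2x3 ≥ 114.2   (carbon)
  1x1 + 1x2 + 1x3 ≥ 3   (chromium)
  x1, x2, x3 ≥ 0.
The minimum-cost mix takes nothing from steel scrap — only ferromanganese, scrap grade A. The carbon and chromium requirements are met with equality.
That vertex is x1 = 1.709, x3 = 1.291.
Objective = 1.73·1.709 + 0.33·1.291 = 3.3826.

£3.38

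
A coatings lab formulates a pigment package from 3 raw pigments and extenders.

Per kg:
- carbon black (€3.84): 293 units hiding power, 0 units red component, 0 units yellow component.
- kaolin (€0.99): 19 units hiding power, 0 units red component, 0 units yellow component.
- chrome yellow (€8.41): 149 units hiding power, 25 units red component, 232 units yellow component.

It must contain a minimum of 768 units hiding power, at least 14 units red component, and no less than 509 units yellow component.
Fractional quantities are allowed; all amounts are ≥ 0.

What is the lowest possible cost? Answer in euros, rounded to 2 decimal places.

€24.23

Set it up as a linear program. Let x1 = kg of carbon black, x2 = kg of kaolin, x3 = kg of chrome yellow.
Minimise 3.84x1 + 0.99x2 + 8.41x3 with:
  293x1 + 19x2 + 149x3 ≥ 768   (hiding power)
  25x3 ≥ 14   (red component)
  232x3 ≥ 509   (yellow component)
  x1, x2, x3 ≥ 0.
The cheapest feasible vertex uses only carbon black, chrome yellow; kaolin is not used. There the hiding power and yellow component constraints are tight.
Solving gives x1 = 1.505, x3 = 2.194.
Total cost: 3.84·1.505 + 8.41·2.194 = 24.2307.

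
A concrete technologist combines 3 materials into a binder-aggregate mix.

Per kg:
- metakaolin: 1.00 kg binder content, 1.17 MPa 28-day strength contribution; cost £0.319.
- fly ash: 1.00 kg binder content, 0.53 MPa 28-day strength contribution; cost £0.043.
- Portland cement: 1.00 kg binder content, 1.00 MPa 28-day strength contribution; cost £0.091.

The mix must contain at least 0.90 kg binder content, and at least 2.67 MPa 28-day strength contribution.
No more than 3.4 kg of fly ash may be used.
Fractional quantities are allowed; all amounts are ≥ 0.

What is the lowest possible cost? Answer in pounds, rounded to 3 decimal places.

Treat it as an LP. Let x1 = kg of metakaolin, x2 = kg of fly ash, x3 = kg of Portland cement.
min 0.319x1 + 0.043x2 + 0.091x3 with:
  1x1 + 1x2 + 1x3 ≥ 0.9   (binder content)
  1.17x1 + 0.53x2 + 1x3 ≥ 2.67   (28-day strength contribution)
  x2 ≤ 3.4
  x1, x2, x3 ≥ 0.
The cheapest feasible vertex uses only fly ash, Portland cement; metakaolin is not used. The 28-day strength contribution and the fly ash cap requirements are met with equality.
That vertex is x2 = 3.4, x3 = 0.868.
Cost = 0.043·3.4 + 0.091·0.868 = 0.22519.

£0.225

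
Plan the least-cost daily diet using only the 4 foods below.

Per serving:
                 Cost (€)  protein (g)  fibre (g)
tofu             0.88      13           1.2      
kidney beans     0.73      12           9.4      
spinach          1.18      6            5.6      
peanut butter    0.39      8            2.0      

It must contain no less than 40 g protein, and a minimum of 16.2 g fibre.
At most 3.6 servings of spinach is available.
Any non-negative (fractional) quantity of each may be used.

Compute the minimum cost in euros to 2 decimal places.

€2.09

Let x1 = servings of tofu, x2 = servings of kidney beans, x3 = servings of spinach, x4 = servings of peanut butter.
Minimise 0.88x1 + 0.73x2 + 1.18x3 + 0.39x4 s.t.:
  13x1 + 12x2 + 6x3 + 8x4 ≥ 40   (protein)
  1.2x1 + 9.4x2 + 5.6x3 + 2x4 ≥ 16.2   (fibre)
  x3 ≤ 3.6
  x1, x2, x3, x4 ≥ 0.
At the optimum only kidney beans, peanut butter are positive (tofu, spinach = 0). There the protein and fibre constraints are tight.
That vertex is x2 = 0.9687, x4 = 3.547.
Hence cost = 0.73·0.9687 + 0.39·3.547 = €2.0905.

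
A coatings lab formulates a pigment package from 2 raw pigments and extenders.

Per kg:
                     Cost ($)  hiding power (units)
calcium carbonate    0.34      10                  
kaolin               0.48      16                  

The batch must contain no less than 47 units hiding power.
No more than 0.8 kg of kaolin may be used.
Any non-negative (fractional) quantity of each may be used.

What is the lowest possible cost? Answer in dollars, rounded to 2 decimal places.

Let x1 = kg of calcium carbonate, x2 = kg of kaolin.
min 0.34x1 + 0.48x2 s.t.:
  10x1 + 16x2 ≥ 47   (hiding power)
  x2 ≤ 0.8
  x1, x2 ≥ 0.
Both inputs are positive at the optimum. There the hiding power and the kaolin cap constraints are tight.
That vertex is x1 = 3.42, x2 = 0.8.
Objective = 0.34·3.42 + 0.48·0.8 = 1.5468.

$1.55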